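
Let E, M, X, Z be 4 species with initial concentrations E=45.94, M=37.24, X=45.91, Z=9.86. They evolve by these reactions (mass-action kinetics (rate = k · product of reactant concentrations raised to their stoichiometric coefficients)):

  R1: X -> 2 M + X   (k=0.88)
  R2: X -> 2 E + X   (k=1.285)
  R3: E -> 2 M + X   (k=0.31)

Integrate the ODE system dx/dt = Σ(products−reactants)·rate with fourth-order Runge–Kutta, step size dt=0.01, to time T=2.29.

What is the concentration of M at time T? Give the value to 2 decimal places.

M at T = 725.33

RK4 with dt=0.01: 229 steps to T=2.29. Trajectory (selected grid times):
t=0.00: E=45.94 M=37.24 X=45.91 Z=9.86
t=0.25: E=72.22 M=67.52 X=50.48 Z=9.86
t=0.51: E=101.18 M=106.07 X=57.46 Z=9.86
t=0.76: E=131.86 M=151.26 X=66.46 Z=9.86
t=1.02: E=168.08 M=208.43 X=78.52 Z=9.86
t=1.27: E=208.48 M=275.17 X=93.07 Z=9.86
t=1.53: E=257.97 M=359.37 X=111.81 Z=9.86
t=1.78: E=314.56 M=457.52 X=133.93 Z=9.86
t=2.04: E=385.02 M=581.23 X=162.04 Z=9.86
t=2.29: E=466.46 M=725.33 X=194.94 Z=9.86
Read off M at T=2.29: 725.33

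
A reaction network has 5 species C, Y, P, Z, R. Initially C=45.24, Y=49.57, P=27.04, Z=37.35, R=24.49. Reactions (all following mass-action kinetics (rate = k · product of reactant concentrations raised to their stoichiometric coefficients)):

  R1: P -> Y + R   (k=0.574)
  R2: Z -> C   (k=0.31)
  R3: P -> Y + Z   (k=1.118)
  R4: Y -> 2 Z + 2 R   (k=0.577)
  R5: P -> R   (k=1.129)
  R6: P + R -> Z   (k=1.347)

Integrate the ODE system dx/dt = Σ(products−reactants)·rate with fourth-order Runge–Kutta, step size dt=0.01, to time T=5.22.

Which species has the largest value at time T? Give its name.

RK4 with dt=0.01: 522 steps to T=5.22. Trajectory (selected grid times):
t=0.00: C=45.24 Y=49.57 P=27.04 Z=37.35 R=24.49
t=0.58: C=57.83 Y=36.94 P=0.00 Z=79.04 R=32.04
t=1.16: C=72.71 Y=26.44 P=0.00 Z=85.17 R=53.05
t=1.74: C=88.07 Y=18.92 P=0.00 Z=84.85 R=68.09
t=2.32: C=102.99 Y=13.54 P=0.00 Z=80.69 R=78.85
t=2.90: C=116.96 Y=9.69 P=0.00 Z=74.42 R=86.55
t=3.48: C=129.70 Y=6.93 P=0.00 Z=67.19 R=92.06
t=4.06: C=141.11 Y=4.96 P=0.00 Z=59.73 R=96.00
t=4.64: C=151.19 Y=3.55 P=0.00 Z=52.47 R=98.82
t=5.22: C=160.00 Y=2.54 P=0.00 Z=45.67 R=100.84
At T=5.22: C=160.00 Y=2.54 P=0.00 Z=45.67 R=100.84; the largest is C.

Dominant species at T: C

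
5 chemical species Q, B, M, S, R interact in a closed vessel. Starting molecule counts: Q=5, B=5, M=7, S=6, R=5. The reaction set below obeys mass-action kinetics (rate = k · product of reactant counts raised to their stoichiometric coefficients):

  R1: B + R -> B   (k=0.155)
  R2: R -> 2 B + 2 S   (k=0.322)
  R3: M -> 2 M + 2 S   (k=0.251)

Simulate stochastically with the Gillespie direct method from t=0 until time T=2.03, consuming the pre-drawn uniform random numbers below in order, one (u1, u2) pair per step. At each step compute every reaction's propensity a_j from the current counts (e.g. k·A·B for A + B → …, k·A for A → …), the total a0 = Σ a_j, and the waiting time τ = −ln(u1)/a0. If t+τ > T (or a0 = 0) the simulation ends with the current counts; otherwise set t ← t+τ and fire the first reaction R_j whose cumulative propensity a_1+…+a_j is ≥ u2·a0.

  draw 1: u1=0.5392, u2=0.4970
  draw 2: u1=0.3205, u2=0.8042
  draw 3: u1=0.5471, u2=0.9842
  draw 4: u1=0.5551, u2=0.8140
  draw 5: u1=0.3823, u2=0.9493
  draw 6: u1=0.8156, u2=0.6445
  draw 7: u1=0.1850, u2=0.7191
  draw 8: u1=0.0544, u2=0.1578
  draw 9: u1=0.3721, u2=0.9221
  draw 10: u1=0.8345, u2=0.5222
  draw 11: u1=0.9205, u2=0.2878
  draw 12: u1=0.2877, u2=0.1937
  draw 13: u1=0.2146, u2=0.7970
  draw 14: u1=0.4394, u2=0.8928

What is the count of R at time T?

R at T = 1

t=0.000: Q=5 B=5 M=7 S=6 R=5
Draw 1: a1=3.875, a2=1.610, a3=1.757, a0=7.242; τ=−ln(0.5392)/7.242=0.085 → t=0.085; u2·a0=0.4970·7.242=3.599 ≤ a1=3.875 → R1 fires; Q=5 B=5 M=7 S=6 R=4
Draw 2: a1=3.100, a2=1.288, a3=1.757, a0=6.145; τ=−ln(0.3205)/6.145=0.185 → t=0.270; u2·a0=0.8042·6.145=4.942; a1+a2=4.388 < 4.942 ≤ a1+…+a3=6.145 → R3 fires; Q=5 B=5 M=8 S=8 R=4
Draw 3: a1=3.100, a2=1.288, a3=2.008, a0=6.396; τ=−ln(0.5471)/6.396=0.094 → t=0.365; u2·a0=0.9842·6.396=6.295; a1+a2=4.388 < 6.295 ≤ a1+…+a3=6.396 → R3 fires; Q=5 B=5 M=9 S=10 R=4
Draw 4: a1=3.100, a2=1.288, a3=2.259, a0=6.647; τ=−ln(0.5551)/6.647=0.089 → t=0.453; u2·a0=0.8140·6.647=5.411; a1+a2=4.388 < 5.411 ≤ a1+…+a3=6.647 → R3 fires; Q=5 B=5 M=10 S=12 R=4
Draw 5: a1=3.100, a2=1.288, a3=2.510, a0=6.898; τ=−ln(0.3823)/6.898=0.139 → t=0.593; u2·a0=0.9493·6.898=6.548; a1+a2=4.388 < 6.548 ≤ a1+…+a3=6.898 → R3 fires; Q=5 B=5 M=11 S=14 R=4
Draw 6: a1=3.100, a2=1.288, a3=2.761, a0=7.149; τ=−ln(0.8156)/7.149=0.029 → t=0.621; u2·a0=0.6445·7.149=4.608; a1+a2=4.388 < 4.608 ≤ a1+…+a3=7.149 → R3 fires; Q=5 B=5 M=12 S=16 R=4
Draw 7: a1=3.100, a2=1.288, a3=3.012, a0=7.400; τ=−ln(0.1850)/7.400=0.228 → t=0.849; u2·a0=0.7191·7.400=5.321; a1+a2=4.388 < 5.321 ≤ a1+…+a3=7.400 → R3 fires; Q=5 B=5 M=13 S=18 R=4
Draw 8: a1=3.100, a2=1.288, a3=3.263, a0=7.651; τ=−ln(0.0544)/7.651=0.381 → t=1.230; u2·a0=0.1578·7.651=1.207 ≤ a1=3.100 → R1 fires; Q=5 B=5 M=13 S=18 R=3
Draw 9: a1=2.325, a2=0.966, a3=3.263, a0=6.554; τ=−ln(0.3721)/6.554=0.151 → t=1.381; u2·a0=0.9221·6.554=6.043; a1+a2=3.291 < 6.043 ≤ a1+…+a3=6.554 → R3 fires; Q=5 B=5 M=14 S=20 R=3
Draw 10: a1=2.325, a2=0.966, a3=3.514, a0=6.805; τ=−ln(0.8345)/6.805=0.027 → t=1.407; u2·a0=0.5222·6.805=3.554; a1+a2=3.291 < 3.554 ≤ a1+…+a3=6.805 → R3 fires; Q=5 B=5 M=15 S=22 R=3
Draw 11: a1=2.325, a2=0.966, a3=3.765, a0=7.056; τ=−ln(0.9205)/7.056=0.012 → t=1.419; u2·a0=0.2878·7.056=2.031 ≤ a1=2.325 → R1 fires; Q=5 B=5 M=15 S=22 R=2
Draw 12: a1=1.550, a2=0.644, a3=3.765, a0=5.959; τ=−ln(0.2877)/5.959=0.209 → t=1.628; u2·a0=0.1937·5.959=1.154 ≤ a1=1.550 → R1 fires; Q=5 B=5 M=15 S=22 R=1
Draw 13: a1=0.775, a2=0.322, a3=3.765, a0=4.862; τ=−ln(0.2146)/4.862=0.317 → t=1.945; u2·a0=0.7970·4.862=3.875; a1+a2=1.097 < 3.875 ≤ a1+…+a3=4.862 → R3 fires; Q=5 B=5 M=16 S=24 R=1
Draw 14: a1=0.775, a2=0.322, a3=4.016, a0=5.113; τ=−ln(0.4394)/5.113=0.161 → t=2.105 > T=2.03: stop.
Read off R at T=2.03: 1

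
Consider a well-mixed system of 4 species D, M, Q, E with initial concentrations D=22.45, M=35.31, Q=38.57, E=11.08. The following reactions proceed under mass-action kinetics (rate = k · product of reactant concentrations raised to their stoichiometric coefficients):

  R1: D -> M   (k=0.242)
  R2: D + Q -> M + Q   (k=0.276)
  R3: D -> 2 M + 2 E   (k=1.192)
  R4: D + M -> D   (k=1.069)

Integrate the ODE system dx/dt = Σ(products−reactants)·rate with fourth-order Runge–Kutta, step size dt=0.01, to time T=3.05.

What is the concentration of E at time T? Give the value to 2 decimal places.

E at T = 15.51

RK4 with dt=0.01: 305 steps to T=3.05. Trajectory (selected grid times):
t=0.00: D=22.45 M=35.31 Q=38.57 E=11.08
t=0.34: D=0.37 M=15.66 Q=38.57 E=15.44
t=0.68: D=0.01 M=15.56 Q=38.57 E=15.51
t=1.02: D=0.00 M=15.55 Q=38.57 E=15.51
t=1.36: D=0.00 M=15.55 Q=38.57 E=15.51
t=1.69: D=0.00 M=15.55 Q=38.57 E=15.51
t=2.03: D=0.00 M=15.55 Q=38.57 E=15.51
t=2.37: D=0.00 M=15.55 Q=38.57 E=15.51
t=2.71: D=0.00 M=15.55 Q=38.57 E=15.51
t=3.05: D=0.00 M=15.55 Q=38.57 E=15.51
Read off E at T=3.05: 15.51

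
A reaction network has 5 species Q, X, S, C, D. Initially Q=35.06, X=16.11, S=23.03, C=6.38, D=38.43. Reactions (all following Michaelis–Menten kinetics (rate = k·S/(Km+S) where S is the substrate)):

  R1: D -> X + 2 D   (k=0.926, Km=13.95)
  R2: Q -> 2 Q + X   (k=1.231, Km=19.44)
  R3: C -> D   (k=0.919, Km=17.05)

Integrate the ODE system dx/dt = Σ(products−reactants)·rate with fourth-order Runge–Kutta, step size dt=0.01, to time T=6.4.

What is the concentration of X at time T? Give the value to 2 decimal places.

RK4 with dt=0.01: 640 steps to T=6.4. Trajectory (selected grid times):
t=0.00: Q=35.06 X=16.11 S=23.03 C=6.38 D=38.43
t=0.71: Q=35.62 X=17.16 S=23.03 C=6.20 D=39.09
t=1.42: Q=36.19 X=18.21 S=23.03 C=6.03 D=39.75
t=2.13: Q=36.76 X=19.27 S=23.03 C=5.86 D=40.40
t=2.84: Q=37.33 X=20.33 S=23.03 C=5.70 D=41.06
t=3.56: Q=37.92 X=21.41 S=23.03 C=5.53 D=41.72
t=4.27: Q=38.50 X=22.49 S=23.03 C=5.38 D=42.37
t=4.98: Q=39.08 X=23.56 S=23.03 C=5.22 D=43.02
t=5.69: Q=39.67 X=24.65 S=23.03 C=5.07 D=43.67
t=6.40: Q=40.25 X=25.73 S=23.03 C=4.92 D=44.32
Read off X at T=6.4: 25.73

X at T = 25.73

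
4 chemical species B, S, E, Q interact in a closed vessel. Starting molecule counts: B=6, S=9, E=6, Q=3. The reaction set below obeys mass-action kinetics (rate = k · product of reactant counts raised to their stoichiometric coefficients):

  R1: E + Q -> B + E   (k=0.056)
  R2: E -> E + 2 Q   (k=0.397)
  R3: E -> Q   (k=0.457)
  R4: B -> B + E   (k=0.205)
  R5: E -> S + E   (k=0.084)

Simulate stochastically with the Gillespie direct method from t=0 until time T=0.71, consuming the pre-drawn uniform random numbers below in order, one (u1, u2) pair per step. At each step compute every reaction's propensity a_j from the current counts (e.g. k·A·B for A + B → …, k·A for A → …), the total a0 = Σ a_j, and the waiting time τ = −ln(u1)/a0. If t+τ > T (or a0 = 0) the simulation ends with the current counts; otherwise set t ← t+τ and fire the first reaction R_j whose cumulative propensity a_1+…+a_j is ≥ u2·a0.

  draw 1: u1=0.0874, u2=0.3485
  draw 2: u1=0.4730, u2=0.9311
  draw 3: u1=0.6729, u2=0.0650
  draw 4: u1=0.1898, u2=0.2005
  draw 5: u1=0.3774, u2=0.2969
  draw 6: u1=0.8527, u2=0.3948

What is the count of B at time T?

B at T = 7

t=0.000: B=6 S=9 E=6 Q=3
Draw 1: a1=1.008, a2=2.382, a3=2.742, a4=1.230, a5=0.504, a0=7.866; τ=−ln(0.0874)/7.866=0.310 → t=0.310; u2·a0=0.3485·7.866=2.741; a1=1.008 < 2.741 ≤ a1+a2=3.390 → R2 fires; B=6 S=9 E=6 Q=5
Draw 2: a1=1.680, a2=2.382, a3=2.742, a4=1.230, a5=0.504, a0=8.538; τ=−ln(0.4730)/8.538=0.088 → t=0.398; u2·a0=0.9311·8.538=7.950; a1+…+a3=6.804 < 7.950 ≤ a1+…+a4=8.034 → R4 fires; B=6 S=9 E=7 Q=5
Draw 3: a1=1.960, a2=2.779, a3=3.199, a4=1.230, a5=0.588, a0=9.756; τ=−ln(0.6729)/9.756=0.041 → t=0.438; u2·a0=0.0650·9.756=0.634 ≤ a1=1.960 → R1 fires; B=7 S=9 E=7 Q=4
Draw 4: a1=1.568, a2=2.779, a3=3.199, a4=1.435, a5=0.588, a0=9.569; τ=−ln(0.1898)/9.569=0.174 → t=0.612; u2·a0=0.2005·9.569=1.919; a1=1.568 < 1.919 ≤ a1+a2=4.347 → R2 fires; B=7 S=9 E=7 Q=6
Draw 5: a1=2.352, a2=2.779, a3=3.199, a4=1.435, a5=0.588, a0=10.353; τ=−ln(0.3774)/10.353=0.094 → t=0.706; u2·a0=0.2969·10.353=3.074; a1=2.352 < 3.074 ≤ a1+a2=5.131 → R2 fires; B=7 S=9 E=7 Q=8
Draw 6: a1=3.136, a2=2.779, a3=3.199, a4=1.435, a5=0.588, a0=11.137; τ=−ln(0.8527)/11.137=0.014 → t=0.720 > T=0.71: stop.
Read off B at T=0.71: 7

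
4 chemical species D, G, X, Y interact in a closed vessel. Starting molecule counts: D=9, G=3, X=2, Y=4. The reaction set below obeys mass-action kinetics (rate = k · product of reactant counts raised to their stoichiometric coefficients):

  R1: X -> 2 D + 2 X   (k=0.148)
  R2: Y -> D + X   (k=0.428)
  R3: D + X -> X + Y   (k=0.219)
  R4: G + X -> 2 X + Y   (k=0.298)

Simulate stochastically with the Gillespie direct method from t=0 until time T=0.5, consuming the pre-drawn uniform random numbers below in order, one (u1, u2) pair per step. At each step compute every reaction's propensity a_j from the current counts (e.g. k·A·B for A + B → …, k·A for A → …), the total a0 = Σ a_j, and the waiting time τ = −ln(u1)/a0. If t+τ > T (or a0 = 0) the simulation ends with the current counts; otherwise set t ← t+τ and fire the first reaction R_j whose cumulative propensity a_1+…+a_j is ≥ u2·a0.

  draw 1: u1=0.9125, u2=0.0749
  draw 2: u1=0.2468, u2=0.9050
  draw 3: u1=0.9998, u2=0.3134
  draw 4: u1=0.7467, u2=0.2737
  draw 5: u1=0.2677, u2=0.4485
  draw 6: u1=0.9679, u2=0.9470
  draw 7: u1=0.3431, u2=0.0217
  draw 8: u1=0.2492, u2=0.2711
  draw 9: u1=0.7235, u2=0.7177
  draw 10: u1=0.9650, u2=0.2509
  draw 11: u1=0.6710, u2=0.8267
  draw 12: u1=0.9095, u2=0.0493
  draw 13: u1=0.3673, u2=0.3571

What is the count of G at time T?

G at T = 1

t=0.000: D=9 G=3 X=2 Y=4
Draw 1: a1=0.296, a2=1.712, a3=3.942, a4=1.788, a0=7.738; τ=−ln(0.9125)/7.738=0.012 → t=0.012; u2·a0=0.0749·7.738=0.580; a1=0.296 < 0.580 ≤ a1+a2=2.008 → R2 fires; D=10 G=3 X=3 Y=3
Draw 2: a1=0.444, a2=1.284, a3=6.570, a4=2.682, a0=10.980; τ=−ln(0.2468)/10.980=0.127 → t=0.139; u2·a0=0.9050·10.980=9.937; a1+…+a3=8.298 < 9.937 ≤ a1+…+a4=10.980 → R4 fires; D=10 G=2 X=4 Y=4
Draw 3: a1=0.592, a2=1.712, a3=8.760, a4=2.384, a0=13.448; τ=−ln(0.9998)/13.448=0.000 → t=0.139; u2·a0=0.3134·13.448=4.215; a1+a2=2.304 < 4.215 ≤ a1+…+a3=11.064 → R3 fires; D=9 G=2 X=4 Y=5
Draw 4: a1=0.592, a2=2.140, a3=7.884, a4=2.384, a0=13.000; τ=−ln(0.7467)/13.000=0.022 → t=0.162; u2·a0=0.2737·13.000=3.558; a1+a2=2.732 < 3.558 ≤ a1+…+a3=10.616 → R3 fires; D=8 G=2 X=4 Y=6
Draw 5: a1=0.592, a2=2.568, a3=7.008, a4=2.384, a0=12.552; τ=−ln(0.2677)/12.552=0.105 → t=0.267; u2·a0=0.4485·12.552=5.630; a1+a2=3.160 < 5.630 ≤ a1+…+a3=10.168 → R3 fires; D=7 G=2 X=4 Y=7
Draw 6: a1=0.592, a2=2.996, a3=6.132, a4=2.384, a0=12.104; τ=−ln(0.9679)/12.104=0.003 → t=0.269; u2·a0=0.9470·12.104=11.462; a1+…+a3=9.720 < 11.462 ≤ a1+…+a4=12.104 → R4 fires; D=7 G=1 X=5 Y=8
Draw 7: a1=0.740, a2=3.424, a3=7.665, a4=1.490, a0=13.319; τ=−ln(0.3431)/13.319=0.080 → t=0.350; u2·a0=0.0217·13.319=0.289 ≤ a1=0.740 → R1 fires; D=9 G=1 X=6 Y=8
Draw 8: a1=0.888, a2=3.424, a3=11.826, a4=1.788, a0=17.926; τ=−ln(0.2492)/17.926=0.078 → t=0.427; u2·a0=0.2711·17.926=4.860; a1+a2=4.312 < 4.860 ≤ a1+…+a3=16.138 → R3 fires; D=8 G=1 X=6 Y=9
Draw 9: a1=0.888, a2=3.852, a3=10.512, a4=1.788, a0=17.040; τ=−ln(0.7235)/17.040=0.019 → t=0.446; u2·a0=0.7177·17.040=12.230; a1+a2=4.740 < 12.230 ≤ a1+…+a3=15.252 → R3 fires; D=7 G=1 X=6 Y=10
Draw 10: a1=0.888, a2=4.280, a3=9.198, a4=1.788, a0=16.154; τ=−ln(0.9650)/16.154=0.002 → t=0.448; u2·a0=0.2509·16.154=4.053; a1=0.888 < 4.053 ≤ a1+a2=5.168 → R2 fires; D=8 G=1 X=7 Y=9
Draw 11: a1=1.036, a2=3.852, a3=12.264, a4=2.086, a0=19.238; τ=−ln(0.6710)/19.238=0.021 → t=0.469; u2·a0=0.8267·19.238=15.904; a1+a2=4.888 < 15.904 ≤ a1+…+a3=17.152 → R3 fires; D=7 G=1 X=7 Y=10
Draw 12: a1=1.036, a2=4.280, a3=10.731, a4=2.086, a0=18.133; τ=−ln(0.9095)/18.133=0.005 → t=0.474; u2·a0=0.0493·18.133=0.894 ≤ a1=1.036 → R1 fires; D=9 G=1 X=8 Y=10
Draw 13: a1=1.184, a2=4.280, a3=15.768, a4=2.384, a0=23.616; τ=−ln(0.3673)/23.616=0.042 → t=0.517 > T=0.5: stop.
Read off G at T=0.5: 1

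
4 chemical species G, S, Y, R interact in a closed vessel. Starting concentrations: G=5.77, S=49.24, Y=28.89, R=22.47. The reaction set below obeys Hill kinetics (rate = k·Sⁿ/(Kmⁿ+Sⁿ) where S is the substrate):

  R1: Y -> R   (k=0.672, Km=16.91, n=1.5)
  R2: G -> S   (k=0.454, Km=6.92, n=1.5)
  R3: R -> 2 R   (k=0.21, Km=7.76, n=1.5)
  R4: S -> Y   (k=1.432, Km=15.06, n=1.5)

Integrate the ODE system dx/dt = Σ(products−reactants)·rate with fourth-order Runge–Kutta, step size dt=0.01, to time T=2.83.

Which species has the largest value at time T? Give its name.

Dominant species at T: S

RK4 with dt=0.01: 283 steps to T=2.83. Trajectory (selected grid times):
t=0.00: G=5.77 S=49.24 Y=28.89 R=22.47
t=0.31: G=5.71 S=48.92 Y=29.13 R=22.67
t=0.63: G=5.65 S=48.59 Y=29.37 R=22.87
t=0.94: G=5.59 S=48.27 Y=29.60 R=23.07
t=1.26: G=5.53 S=47.94 Y=29.84 R=23.28
t=1.57: G=5.47 S=47.63 Y=30.07 R=23.48
t=1.89: G=5.41 S=47.30 Y=30.31 R=23.69
t=2.20: G=5.35 S=46.98 Y=30.54 R=23.89
t=2.52: G=5.29 S=46.65 Y=30.77 R=24.10
t=2.83: G=5.24 S=46.33 Y=31.00 R=24.30
At T=2.83: G=5.24 S=46.33 Y=31.00 R=24.30; the largest is S.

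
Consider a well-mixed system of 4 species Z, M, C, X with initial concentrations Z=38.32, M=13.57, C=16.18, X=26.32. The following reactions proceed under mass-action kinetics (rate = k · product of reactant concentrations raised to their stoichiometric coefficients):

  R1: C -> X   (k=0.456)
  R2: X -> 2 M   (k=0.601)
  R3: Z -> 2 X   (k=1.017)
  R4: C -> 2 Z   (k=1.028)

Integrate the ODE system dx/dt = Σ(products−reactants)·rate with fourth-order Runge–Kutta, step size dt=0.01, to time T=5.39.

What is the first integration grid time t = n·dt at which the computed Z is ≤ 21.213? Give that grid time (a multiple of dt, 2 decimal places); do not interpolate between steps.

Threshold first reached at t = 1.15

RK4 with dt=0.01: 539 steps to T=5.39. Trajectory (selected grid times):
t=0.00: Z=38.32 M=13.57 C=16.18 X=26.32
t=0.60: Z=30.27 M=44.73 C=6.64 X=56.19
t=1.14: Z=21.24 M=84.95 C=2.98 X=65.41
t=1.15: Z=21.09 M=85.73 C=2.94 X=65.47
t=1.20: Z=20.33 M=89.67 C=2.73 X=65.67
t=1.80: Z=12.64 M=136.45 C=1.12 X=62.61
t=2.40: Z=7.52 M=178.62 C=0.46 X=53.79
t=2.99: Z=4.39 M=213.16 C=0.19 X=43.59
t=3.59: Z=2.50 M=241.00 C=0.08 X=33.81
t=4.19: Z=1.40 M=262.29 C=0.03 X=25.50
t=4.79: Z=0.78 M=278.18 C=0.01 X=18.85
t=5.39: Z=0.43 M=289.85 C=0.01 X=13.74
Z(1.14)=21.244 > 21.213 but Z(1.15)=21.090 ≤ 21.213, so the first grid time is t=1.15.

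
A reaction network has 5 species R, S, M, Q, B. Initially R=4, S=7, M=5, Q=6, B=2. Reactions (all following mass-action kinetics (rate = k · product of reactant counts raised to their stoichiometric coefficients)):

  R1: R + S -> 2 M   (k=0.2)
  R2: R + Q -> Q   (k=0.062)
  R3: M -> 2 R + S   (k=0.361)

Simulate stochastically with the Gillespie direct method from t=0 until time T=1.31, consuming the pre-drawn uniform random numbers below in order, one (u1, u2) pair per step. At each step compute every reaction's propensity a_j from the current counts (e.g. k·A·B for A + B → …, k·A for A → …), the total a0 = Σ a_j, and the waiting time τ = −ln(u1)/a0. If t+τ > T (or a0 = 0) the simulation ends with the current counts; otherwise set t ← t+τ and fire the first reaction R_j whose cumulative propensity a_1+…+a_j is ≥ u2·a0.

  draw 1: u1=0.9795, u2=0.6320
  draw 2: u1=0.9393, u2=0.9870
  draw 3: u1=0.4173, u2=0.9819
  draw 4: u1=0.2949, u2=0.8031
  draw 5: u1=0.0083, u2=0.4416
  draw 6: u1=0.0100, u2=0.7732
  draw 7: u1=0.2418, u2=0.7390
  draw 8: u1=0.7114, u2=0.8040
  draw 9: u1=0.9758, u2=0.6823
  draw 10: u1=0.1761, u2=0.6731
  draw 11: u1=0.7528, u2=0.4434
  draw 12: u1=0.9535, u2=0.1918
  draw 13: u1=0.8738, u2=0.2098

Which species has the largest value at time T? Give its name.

Dominant species at T: M

t=0.000: R=4 S=7 M=5 Q=6 B=2
Draw 1: a1=5.600, a2=1.488, a3=1.805, a0=8.893; τ=−ln(0.9795)/8.893=0.002 → t=0.002; u2·a0=0.6320·8.893=5.620; a1=5.600 < 5.620 ≤ a1+a2=7.088 → R2 fires; R=3 S=7 M=5 Q=6 B=2
Draw 2: a1=4.200, a2=1.116, a3=1.805, a0=7.121; τ=−ln(0.9393)/7.121=0.009 → t=0.011; u2·a0=0.9870·7.121=7.028; a1+a2=5.316 < 7.028 ≤ a1+…+a3=7.121 → R3 fires; R=5 S=8 M=4 Q=6 B=2
Draw 3: a1=8.000, a2=1.860, a3=1.444, a0=11.304; τ=−ln(0.4173)/11.304=0.077 → t=0.088; u2·a0=0.9819·11.304=11.099; a1+a2=9.860 < 11.099 ≤ a1+…+a3=11.304 → R3 fires; R=7 S=9 M=3 Q=6 B=2
Draw 4: a1=12.600, a2=2.604, a3=1.083, a0=16.287; τ=−ln(0.2949)/16.287=0.075 → t=0.163; u2·a0=0.8031·16.287=13.080; a1=12.600 < 13.080 ≤ a1+a2=15.204 → R2 fires; R=6 S=9 M=3 Q=6 B=2
Draw 5: a1=10.800, a2=2.232, a3=1.083, a0=14.115; τ=−ln(0.0083)/14.115=0.339 → t=0.503; u2·a0=0.4416·14.115=6.233 ≤ a1=10.800 → R1 fires; R=5 S=8 M=5 Q=6 B=2
Draw 6: a1=8.000, a2=1.860, a3=1.805, a0=11.665; τ=−ln(0.0100)/11.665=0.395 → t=0.898; u2·a0=0.7732·11.665=9.019; a1=8.000 < 9.019 ≤ a1+a2=9.860 → R2 fires; R=4 S=8 M=5 Q=6 B=2
Draw 7: a1=6.400, a2=1.488, a3=1.805, a0=9.693; τ=−ln(0.2418)/9.693=0.146 → t=1.044; u2·a0=0.7390·9.693=7.163; a1=6.400 < 7.163 ≤ a1+a2=7.888 → R2 fires; R=3 S=8 M=5 Q=6 B=2
Draw 8: a1=4.800, a2=1.116, a3=1.805, a0=7.721; τ=−ln(0.7114)/7.721=0.044 → t=1.088; u2·a0=0.8040·7.721=6.208; a1+a2=5.916 < 6.208 ≤ a1+…+a3=7.721 → R3 fires; R=5 S=9 M=4 Q=6 B=2
Draw 9: a1=9.000, a2=1.860, a3=1.444, a0=12.304; τ=−ln(0.9758)/12.304=0.002 → t=1.090; u2·a0=0.6823·12.304=8.395 ≤ a1=9.000 → R1 fires; R=4 S=8 M=6 Q=6 B=2
Draw 10: a1=6.400, a2=1.488, a3=2.166, a0=10.054; τ=−ln(0.1761)/10.054=0.173 → t=1.263; u2·a0=0.6731·10.054=6.767; a1=6.400 < 6.767 ≤ a1+a2=7.888 → R2 fires; R=3 S=8 M=6 Q=6 B=2
Draw 11: a1=4.800, a2=1.116, a3=2.166, a0=8.082; τ=−ln(0.7528)/8.082=0.035 → t=1.298; u2·a0=0.4434·8.082=3.584 ≤ a1=4.800 → R1 fires; R=2 S=7 M=8 Q=6 B=2
Draw 12: a1=2.800, a2=0.744, a3=2.888, a0=6.432; τ=−ln(0.9535)/6.432=0.007 → t=1.305; u2·a0=0.1918·6.432=1.234 ≤ a1=2.800 → R1 fires; R=1 S=6 M=10 Q=6 B=2
Draw 13: a1=1.200, a2=0.372, a3=3.610, a0=5.182; τ=−ln(0.8738)/5.182=0.026 → t=1.332 > T=1.31: stop.
At T=1.31: R=1 S=6 M=10 Q=6 B=2; the largest is M.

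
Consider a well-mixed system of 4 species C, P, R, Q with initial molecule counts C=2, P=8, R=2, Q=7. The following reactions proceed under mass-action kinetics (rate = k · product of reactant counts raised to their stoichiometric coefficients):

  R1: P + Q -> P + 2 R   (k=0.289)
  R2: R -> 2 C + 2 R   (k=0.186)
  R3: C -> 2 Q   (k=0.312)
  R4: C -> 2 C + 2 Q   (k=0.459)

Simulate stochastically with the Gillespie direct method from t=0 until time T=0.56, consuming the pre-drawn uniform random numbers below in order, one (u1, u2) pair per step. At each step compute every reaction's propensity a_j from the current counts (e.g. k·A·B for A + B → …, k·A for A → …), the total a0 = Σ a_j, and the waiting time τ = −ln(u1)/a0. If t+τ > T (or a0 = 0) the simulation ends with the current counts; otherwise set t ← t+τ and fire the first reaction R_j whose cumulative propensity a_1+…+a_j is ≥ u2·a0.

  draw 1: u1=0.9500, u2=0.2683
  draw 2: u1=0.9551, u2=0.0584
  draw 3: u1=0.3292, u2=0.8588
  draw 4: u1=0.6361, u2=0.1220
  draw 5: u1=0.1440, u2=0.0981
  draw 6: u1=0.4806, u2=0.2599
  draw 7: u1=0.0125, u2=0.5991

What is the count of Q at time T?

t=0.000: C=2 P=8 R=2 Q=7
Draw 1: a1=16.184, a2=0.372, a3=0.624, a4=0.918, a0=18.098; τ=−ln(0.9500)/18.098=0.003 → t=0.003; u2·a0=0.2683·18.098=4.856 ≤ a1=16.184 → R1 fires; C=2 P=8 R=4 Q=6
Draw 2: a1=13.872, a2=0.744, a3=0.624, a4=0.918, a0=16.158; τ=−ln(0.9551)/16.158=0.003 → t=0.006; u2·a0=0.0584·16.158=0.944 ≤ a1=13.872 → R1 fires; C=2 P=8 R=6 Q=5
Draw 3: a1=11.560, a2=1.116, a3=0.624, a4=0.918, a0=14.218; τ=−ln(0.3292)/14.218=0.078 → t=0.084; u2·a0=0.8588·14.218=12.210; a1=11.560 < 12.210 ≤ a1+a2=12.676 → R2 fires; C=4 P=8 R=7 Q=5
Draw 4: a1=11.560, a2=1.302, a3=1.248, a4=1.836, a0=15.946; τ=−ln(0.6361)/15.946=0.028 → t=0.112; u2·a0=0.1220·15.946=1.945 ≤ a1=11.560 → R1 fires; C=4 P=8 R=9 Q=4
Draw 5: a1=9.248, a2=1.674, a3=1.248, a4=1.836, a0=14.006; τ=−ln(0.1440)/14.006=0.138 → t=0.251; u2·a0=0.0981·14.006=1.374 ≤ a1=9.248 → R1 fires; C=4 P=8 R=11 Q=3
Draw 6: a1=6.936, a2=2.046, a3=1.248, a4=1.836, a0=12.066; τ=−ln(0.4806)/12.066=0.061 → t=0.311; u2·a0=0.2599·12.066=3.136 ≤ a1=6.936 → R1 fires; C=4 P=8 R=13 Q=2
Draw 7: a1=4.624, a2=2.418, a3=1.248, a4=1.836, a0=10.126; τ=−ln(0.0125)/10.126=0.433 → t=0.744 > T=0.56: stop.
Read off Q at T=0.56: 2

Q at T = 2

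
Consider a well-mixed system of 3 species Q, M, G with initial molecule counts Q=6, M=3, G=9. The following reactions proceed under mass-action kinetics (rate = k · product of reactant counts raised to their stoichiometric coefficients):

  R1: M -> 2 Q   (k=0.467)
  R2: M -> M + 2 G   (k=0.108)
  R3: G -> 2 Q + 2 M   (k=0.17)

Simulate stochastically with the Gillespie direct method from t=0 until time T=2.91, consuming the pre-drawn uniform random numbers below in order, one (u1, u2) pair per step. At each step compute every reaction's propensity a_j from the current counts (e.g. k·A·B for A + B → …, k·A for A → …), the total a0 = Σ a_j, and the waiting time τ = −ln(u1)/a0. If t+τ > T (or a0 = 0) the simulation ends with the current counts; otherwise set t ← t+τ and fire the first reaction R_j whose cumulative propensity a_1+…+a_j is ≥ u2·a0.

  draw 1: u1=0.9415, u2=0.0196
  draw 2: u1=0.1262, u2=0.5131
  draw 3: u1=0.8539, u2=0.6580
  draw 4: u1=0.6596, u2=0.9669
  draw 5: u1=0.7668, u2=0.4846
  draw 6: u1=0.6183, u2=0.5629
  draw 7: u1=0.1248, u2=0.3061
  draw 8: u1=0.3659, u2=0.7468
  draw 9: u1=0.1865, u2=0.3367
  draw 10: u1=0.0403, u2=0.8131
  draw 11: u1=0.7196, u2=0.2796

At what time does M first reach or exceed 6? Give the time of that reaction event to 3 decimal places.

Threshold first reached at t = 0.834

t=0.000: Q=6 M=3 G=9
Draw 1: a1=1.401, a2=0.324, a3=1.530, a0=3.255; τ=−ln(0.9415)/3.255=0.019 → t=0.019; u2·a0=0.0196·3.255=0.064 ≤ a1=1.401 → R1 fires; Q=8 M=2 G=9
Draw 2: a1=0.934, a2=0.216, a3=1.530, a0=2.680; τ=−ln(0.1262)/2.680=0.772 → t=0.791; u2·a0=0.5131·2.680=1.375; a1+a2=1.150 < 1.375 ≤ a1+…+a3=2.680 → R3 fires; Q=10 M=4 G=8
Draw 3: a1=1.868, a2=0.432, a3=1.360, a0=3.660; τ=−ln(0.8539)/3.660=0.043 → t=0.834; u2·a0=0.6580·3.660=2.408; a1+a2=2.300 < 2.408 ≤ a1+…+a3=3.660 → R3 fires; Q=12 M=6 G=7
Draw 4: a1=2.802, a2=0.648, a3=1.190, a0=4.640; τ=−ln(0.6596)/4.640=0.090 → t=0.924; u2·a0=0.9669·4.640=4.486; a1+a2=3.450 < 4.486 ≤ a1+…+a3=4.640 → R3 fires; Q=14 M=8 G=6
Draw 5: a1=3.736, a2=0.864, a3=1.020, a0=5.620; τ=−ln(0.7668)/5.620=0.047 → t=0.971; u2·a0=0.4846·5.620=2.723 ≤ a1=3.736 → R1 fires; Q=16 M=7 G=6
Draw 6: a1=3.269, a2=0.756, a3=1.020, a0=5.045; τ=−ln(0.6183)/5.045=0.095 → t=1.066; u2·a0=0.5629·5.045=2.840 ≤ a1=3.269 → R1 fires; Q=18 M=6 G=6
Draw 7: a1=2.802, a2=0.648, a3=1.020, a0=4.470; τ=−ln(0.1248)/4.470=0.466 → t=1.532; u2·a0=0.3061·4.470=1.368 ≤ a1=2.802 → R1 fires; Q=20 M=5 G=6
Draw 8: a1=2.335, a2=0.540, a3=1.020, a0=3.895; τ=−ln(0.3659)/3.895=0.258 → t=1.790; u2·a0=0.7468·3.895=2.909; a1+a2=2.875 < 2.909 ≤ a1+…+a3=3.895 → R3 fires; Q=22 M=7 G=5
Draw 9: a1=3.269, a2=0.756, a3=0.850, a0=4.875; τ=−ln(0.1865)/4.875=0.344 → t=2.134; u2·a0=0.3367·4.875=1.641 ≤ a1=3.269 → R1 fires; Q=24 M=6 G=5
Draw 10: a1=2.802, a2=0.648, a3=0.850, a0=4.300; τ=−ln(0.0403)/4.300=0.747 → t=2.881; u2·a0=0.8131·4.300=3.496; a1+a2=3.450 < 3.496 ≤ a1+…+a3=4.300 → R3 fires; Q=26 M=8 G=4
Draw 11: a1=3.736, a2=0.864, a3=0.680, a0=5.280; τ=−ln(0.7196)/5.280=0.062 → t=2.944 > T=2.91: stop.
M first becomes ≥ 6 when it reaches 6 at the event at t=0.834.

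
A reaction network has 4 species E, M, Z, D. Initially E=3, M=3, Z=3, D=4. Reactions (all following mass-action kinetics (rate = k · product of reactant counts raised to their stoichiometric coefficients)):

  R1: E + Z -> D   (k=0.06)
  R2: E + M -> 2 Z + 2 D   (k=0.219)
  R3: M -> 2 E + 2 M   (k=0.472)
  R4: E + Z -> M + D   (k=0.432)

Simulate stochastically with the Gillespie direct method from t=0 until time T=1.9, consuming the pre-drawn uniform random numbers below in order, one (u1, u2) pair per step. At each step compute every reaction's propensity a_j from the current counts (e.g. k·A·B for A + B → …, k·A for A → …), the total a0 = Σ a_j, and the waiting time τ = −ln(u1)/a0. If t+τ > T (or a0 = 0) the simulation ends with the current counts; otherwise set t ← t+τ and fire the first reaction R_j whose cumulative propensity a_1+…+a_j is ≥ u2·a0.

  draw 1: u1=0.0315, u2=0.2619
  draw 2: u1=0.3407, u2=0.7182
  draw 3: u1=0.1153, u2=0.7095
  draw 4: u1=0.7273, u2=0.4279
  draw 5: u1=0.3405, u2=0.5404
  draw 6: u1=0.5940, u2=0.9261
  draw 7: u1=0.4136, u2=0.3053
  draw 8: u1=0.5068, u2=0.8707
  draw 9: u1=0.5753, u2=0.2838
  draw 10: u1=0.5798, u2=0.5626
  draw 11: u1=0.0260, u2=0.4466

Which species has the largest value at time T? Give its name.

Dominant species at T: D

t=0.000: E=3 M=3 Z=3 D=4
Draw 1: a1=0.540, a2=1.971, a3=1.416, a4=3.888, a0=7.815; τ=−ln(0.0315)/7.815=0.442 → t=0.442; u2·a0=0.2619·7.815=2.047; a1=0.540 < 2.047 ≤ a1+a2=2.511 → R2 fires; E=2 M=2 Z=5 D=6
Draw 2: a1=0.600, a2=0.876, a3=0.944, a4=4.320, a0=6.740; τ=−ln(0.3407)/6.740=0.160 → t=0.602; u2·a0=0.7182·6.740=4.841; a1+…+a3=2.420 < 4.841 ≤ a1+…+a4=6.740 → R4 fires; E=1 M=3 Z=4 D=7
Draw 3: a1=0.240, a2=0.657, a3=1.416, a4=1.728, a0=4.041; τ=−ln(0.1153)/4.041=0.535 → t=1.137; u2·a0=0.7095·4.041=2.867; a1+…+a3=2.313 < 2.867 ≤ a1+…+a4=4.041 → R4 fires; E=0 M=4 Z=3 D=8
Draw 4: a1=0.000, a2=0.000, a3=1.888, a4=0.000, a0=1.888; τ=−ln(0.7273)/1.888=0.169 → t=1.305; u2·a0=0.4279·1.888=0.808; a1+a2=0.000 < 0.808 ≤ a1+…+a3=1.888 → R3 fires; E=2 M=5 Z=3 D=8
Draw 5: a1=0.360, a2=2.190, a3=2.360, a4=2.592, a0=7.502; τ=−ln(0.3405)/7.502=0.144 → t=1.449; u2·a0=0.5404·7.502=4.054; a1+a2=2.550 < 4.054 ≤ a1+…+a3=4.910 → R3 fires; E=4 M=6 Z=3 D=8
Draw 6: a1=0.720, a2=5.256, a3=2.832, a4=5.184, a0=13.992; τ=−ln(0.5940)/13.992=0.037 → t=1.486; u2·a0=0.9261·13.992=12.958; a1+…+a3=8.808 < 12.958 ≤ a1+…+a4=13.992 → R4 fires; E=3 M=7 Z=2 D=9
Draw 7: a1=0.360, a2=4.599, a3=3.304, a4=2.592, a0=10.855; τ=−ln(0.4136)/10.855=0.081 → t=1.568; u2·a0=0.3053·10.855=3.314; a1=0.360 < 3.314 ≤ a1+a2=4.959 → R2 fires; E=2 M=6 Z=4 D=11
Draw 8: a1=0.480, a2=2.628, a3=2.832, a4=3.456, a0=9.396; τ=−ln(0.5068)/9.396=0.072 → t=1.640; u2·a0=0.8707·9.396=8.181; a1+…+a3=5.940 < 8.181 ≤ a1+…+a4=9.396 → R4 fires; E=1 M=7 Z=3 D=12
Draw 9: a1=0.180, a2=1.533, a3=3.304, a4=1.296, a0=6.313; τ=−ln(0.5753)/6.313=0.088 → t=1.728; u2·a0=0.2838·6.313=1.792; a1+a2=1.713 < 1.792 ≤ a1+…+a3=5.017 → R3 fires; E=3 M=8 Z=3 D=12
Draw 10: a1=0.540, a2=5.256, a3=3.776, a4=3.888, a0=13.460; τ=−ln(0.5798)/13.460=0.040 → t=1.768; u2·a0=0.5626·13.460=7.573; a1+a2=5.796 < 7.573 ≤ a1+…+a3=9.572 → R3 fires; E=5 M=9 Z=3 D=12
Draw 11: a1=0.900, a2=9.855, a3=4.248, a4=6.480, a0=21.483; τ=−ln(0.0260)/21.483=0.170 → t=1.938 > T=1.9: stop.
At T=1.9: E=5 M=9 Z=3 D=12; the largest is D.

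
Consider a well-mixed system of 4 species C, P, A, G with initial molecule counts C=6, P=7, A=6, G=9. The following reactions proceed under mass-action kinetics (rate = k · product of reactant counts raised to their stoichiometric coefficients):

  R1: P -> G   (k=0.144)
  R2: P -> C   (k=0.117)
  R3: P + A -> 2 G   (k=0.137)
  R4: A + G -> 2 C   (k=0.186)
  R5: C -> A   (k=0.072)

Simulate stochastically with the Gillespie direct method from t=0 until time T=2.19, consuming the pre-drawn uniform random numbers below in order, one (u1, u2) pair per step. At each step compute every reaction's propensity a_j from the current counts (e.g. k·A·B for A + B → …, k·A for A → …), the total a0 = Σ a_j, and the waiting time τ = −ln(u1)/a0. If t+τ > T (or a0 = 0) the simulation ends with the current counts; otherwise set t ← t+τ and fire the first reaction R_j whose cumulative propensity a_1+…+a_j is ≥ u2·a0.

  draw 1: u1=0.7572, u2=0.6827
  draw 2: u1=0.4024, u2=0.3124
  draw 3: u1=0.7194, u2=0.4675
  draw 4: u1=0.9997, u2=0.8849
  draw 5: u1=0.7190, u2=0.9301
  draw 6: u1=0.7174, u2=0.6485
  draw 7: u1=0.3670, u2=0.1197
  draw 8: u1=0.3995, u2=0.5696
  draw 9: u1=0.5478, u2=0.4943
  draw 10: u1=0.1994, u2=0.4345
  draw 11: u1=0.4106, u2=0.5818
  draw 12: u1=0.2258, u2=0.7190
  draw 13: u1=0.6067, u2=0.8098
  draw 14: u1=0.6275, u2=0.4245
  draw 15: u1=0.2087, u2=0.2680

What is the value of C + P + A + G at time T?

Check how each reaction changes W = C + P + A + G (weight of products minus weight of reactants):
R1: P -> G: (1·1) − (1·1) = 1 − 1 = 0
R2: P -> C: (1·1) − (1·1) = 1 − 1 = 0
R3: P + A -> 2 G: (1·2) − (1·1 + 1·1) = 2 − 2 = 0
R4: A + G -> 2 C: (1·2) − (1·1 + 1·1) = 2 − 2 = 0
R5: C -> A: (1·1) − (1·1) = 1 − 1 = 0
Every reaction leaves W unchanged, so W is conserved and no simulation is needed: W(T) = W(0) = 6 + 7 + 6 + 9 = 28

Value at T = 28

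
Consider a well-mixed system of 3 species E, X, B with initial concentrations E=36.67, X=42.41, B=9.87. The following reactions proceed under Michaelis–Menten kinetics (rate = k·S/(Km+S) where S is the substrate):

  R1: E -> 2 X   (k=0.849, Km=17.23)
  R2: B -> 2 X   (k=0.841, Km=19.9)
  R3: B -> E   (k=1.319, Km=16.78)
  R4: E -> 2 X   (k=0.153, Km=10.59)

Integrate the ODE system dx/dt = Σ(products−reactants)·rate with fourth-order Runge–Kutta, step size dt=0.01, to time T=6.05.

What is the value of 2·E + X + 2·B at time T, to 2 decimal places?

Check how each reaction changes W = 2·E + X + 2·B (weight of products minus weight of reactants):
R1: E -> 2 X: (1·2) − (2·1) = 2 − 2 = 0
R2: B -> 2 X: (1·2) − (2·1) = 2 − 2 = 0
R3: B -> E: (2·1) − (2·1) = 2 − 2 = 0
R4: E -> 2 X: (1·2) − (2·1) = 2 − 2 = 0
Every reaction leaves W unchanged, so W is conserved and no simulation is needed: W(T) = W(0) = 2·36.67 + 42.41 + 2·9.87 = 135.49

Value at T = 135.49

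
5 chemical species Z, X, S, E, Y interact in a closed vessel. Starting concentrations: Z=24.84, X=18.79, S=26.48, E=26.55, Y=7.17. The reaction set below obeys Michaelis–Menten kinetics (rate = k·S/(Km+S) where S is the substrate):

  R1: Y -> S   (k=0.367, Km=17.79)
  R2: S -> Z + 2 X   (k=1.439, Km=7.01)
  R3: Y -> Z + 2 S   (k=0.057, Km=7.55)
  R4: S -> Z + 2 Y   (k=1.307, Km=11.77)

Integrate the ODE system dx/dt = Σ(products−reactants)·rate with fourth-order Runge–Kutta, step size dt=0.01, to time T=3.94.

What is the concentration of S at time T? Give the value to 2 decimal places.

S at T = 19.53

RK4 with dt=0.01: 394 steps to T=3.94. Trajectory (selected grid times):
t=0.00: Z=24.84 X=18.79 S=26.48 E=26.55 Y=7.17
t=0.44: Z=25.75 X=19.79 S=25.66 E=26.55 Y=7.90
t=0.88: Z=26.65 X=20.78 S=24.85 E=26.55 Y=8.62
t=1.31: Z=27.52 X=21.74 S=24.07 E=26.55 Y=9.31
t=1.75: Z=28.41 X=22.72 S=23.28 E=26.55 Y=10.01
t=2.19: Z=29.29 X=23.69 S=22.50 E=26.55 Y=10.70
t=2.63: Z=30.16 X=24.65 S=21.74 E=26.55 Y=11.37
t=3.06: Z=31.00 X=25.58 S=21.00 E=26.55 Y=12.02
t=3.50: Z=31.86 X=26.53 S=20.26 E=26.55 Y=12.67
t=3.94: Z=32.70 X=27.46 S=19.53 E=26.55 Y=13.31
Read off S at T=3.94: 19.53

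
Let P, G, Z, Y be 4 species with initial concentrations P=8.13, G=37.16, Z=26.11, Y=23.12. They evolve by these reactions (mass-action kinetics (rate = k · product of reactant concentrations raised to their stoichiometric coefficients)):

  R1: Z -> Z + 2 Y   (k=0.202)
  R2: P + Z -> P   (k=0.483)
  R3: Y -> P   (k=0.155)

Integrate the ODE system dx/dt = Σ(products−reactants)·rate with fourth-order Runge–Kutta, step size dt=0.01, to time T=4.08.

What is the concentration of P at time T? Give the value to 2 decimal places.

P at T = 20.07

RK4 with dt=0.01: 408 steps to T=4.08. Trajectory (selected grid times):
t=0.00: P=8.13 G=37.16 Z=26.11 Y=23.12
t=0.45: P=9.78 G=37.16 Z=3.73 Y=23.62
t=0.91: P=11.42 G=37.16 Z=0.35 Y=22.25
t=1.36: P=12.92 G=37.16 Z=0.03 Y=20.78
t=1.81: P=14.32 G=37.16 Z=0.00 Y=19.38
t=2.27: P=15.65 G=37.16 Z=0.00 Y=18.04
t=2.72: P=16.87 G=37.16 Z=0.00 Y=16.83
t=3.17: P=18.00 G=37.16 Z=0.00 Y=15.69
t=3.63: P=19.08 G=37.16 Z=0.00 Y=14.61
t=4.08: P=20.07 G=37.16 Z=0.00 Y=13.63
Read off P at T=4.08: 20.07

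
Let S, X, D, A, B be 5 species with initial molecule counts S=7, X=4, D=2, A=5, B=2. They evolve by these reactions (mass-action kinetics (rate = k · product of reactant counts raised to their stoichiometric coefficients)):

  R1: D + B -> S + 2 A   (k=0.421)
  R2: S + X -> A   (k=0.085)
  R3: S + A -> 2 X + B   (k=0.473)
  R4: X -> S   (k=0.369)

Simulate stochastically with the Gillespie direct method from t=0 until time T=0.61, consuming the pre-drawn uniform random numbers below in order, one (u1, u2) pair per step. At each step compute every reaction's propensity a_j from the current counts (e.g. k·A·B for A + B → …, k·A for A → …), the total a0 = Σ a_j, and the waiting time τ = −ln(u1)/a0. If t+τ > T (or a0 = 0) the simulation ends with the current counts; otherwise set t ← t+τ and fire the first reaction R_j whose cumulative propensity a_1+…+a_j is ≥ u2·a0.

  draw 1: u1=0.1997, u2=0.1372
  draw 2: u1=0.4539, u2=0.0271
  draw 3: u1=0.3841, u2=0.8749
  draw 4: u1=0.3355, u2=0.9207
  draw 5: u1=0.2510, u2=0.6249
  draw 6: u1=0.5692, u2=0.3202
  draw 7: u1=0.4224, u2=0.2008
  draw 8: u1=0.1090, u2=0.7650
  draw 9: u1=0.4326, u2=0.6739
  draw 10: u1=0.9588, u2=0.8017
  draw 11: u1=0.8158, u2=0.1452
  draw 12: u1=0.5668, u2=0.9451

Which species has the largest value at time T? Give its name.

Dominant species at T: X

t=0.000: S=7 X=4 D=2 A=5 B=2
Draw 1: a1=1.684, a2=2.380, a3=16.555, a4=1.476, a0=22.095; τ=−ln(0.1997)/22.095=0.073 → t=0.073; u2·a0=0.1372·22.095=3.031; a1=1.684 < 3.031 ≤ a1+a2=4.064 → R2 fires; S=6 X=3 D=2 A=6 B=2
Draw 2: a1=1.684, a2=1.530, a3=17.028, a4=1.107, a0=21.349; τ=−ln(0.4539)/21.349=0.037 → t=0.110; u2·a0=0.0271·21.349=0.579 ≤ a1=1.684 → R1 fires; S=7 X=3 D=1 A=8 B=1
Draw 3: a1=0.421, a2=1.785, a3=26.488, a4=1.107, a0=29.801; τ=−ln(0.3841)/29.801=0.032 → t=0.142; u2·a0=0.8749·29.801=26.073; a1+a2=2.206 < 26.073 ≤ a1+…+a3=28.694 → R3 fires; S=6 X=5 D=1 A=7 B=2
Draw 4: a1=0.842, a2=2.550, a3=19.866, a4=1.845, a0=25.103; τ=−ln(0.3355)/25.103=0.044 → t=0.186; u2·a0=0.9207·25.103=23.112; a1+a2=3.392 < 23.112 ≤ a1+…+a3=23.258 → R3 fires; S=5 X=7 D=1 A=6 B=3
Draw 5: a1=1.263, a2=2.975, a3=14.190, a4=2.583, a0=21.011; τ=−ln(0.2510)/21.011=0.066 → t=0.251; u2·a0=0.6249·21.011=13.130; a1+a2=4.238 < 13.130 ≤ a1+…+a3=18.428 → R3 fires; S=4 X=9 D=1 A=5 B=4
Draw 6: a1=1.684, a2=3.060, a3=9.460, a4=3.321, a0=17.525; τ=−ln(0.5692)/17.525=0.032 → t=0.283; u2·a0=0.3202·17.525=5.612; a1+a2=4.744 < 5.612 ≤ a1+…+a3=14.204 → R3 fires; S=3 X=11 D=1 A=4 B=5
Draw 7: a1=2.105, a2=2.805, a3=5.676, a4=4.059, a0=14.645; τ=−ln(0.4224)/14.645=0.059 → t=0.342; u2·a0=0.2008·14.645=2.941; a1=2.105 < 2.941 ≤ a1+a2=4.910 → R2 fires; S=2 X=10 D=1 A=5 B=5
Draw 8: a1=2.105, a2=1.700, a3=4.730, a4=3.690, a0=12.225; τ=−ln(0.1090)/12.225=0.181 → t=0.524; u2·a0=0.7650·12.225=9.352; a1+…+a3=8.535 < 9.352 ≤ a1+…+a4=12.225 → R4 fires; S=3 X=9 D=1 A=5 B=5
Draw 9: a1=2.105, a2=2.295, a3=7.095, a4=3.321, a0=14.816; τ=−ln(0.4326)/14.816=0.057 → t=0.580; u2·a0=0.6739·14.816=9.985; a1+a2=4.400 < 9.985 ≤ a1+…+a3=11.495 → R3 fires; S=2 X=11 D=1 A=4 B=6
Draw 10: a1=2.526, a2=1.870, a3=3.784, a4=4.059, a0=12.239; τ=−ln(0.9588)/12.239=0.003 → t=0.584; u2·a0=0.8017·12.239=9.812; a1+…+a3=8.180 < 9.812 ≤ a1+…+a4=12.239 → R4 fires; S=3 X=10 D=1 A=4 B=6
Draw 11: a1=2.526, a2=2.550, a3=5.676, a4=3.690, a0=14.442; τ=−ln(0.8158)/14.442=0.014 → t=0.598; u2·a0=0.1452·14.442=2.097 ≤ a1=2.526 → R1 fires; S=4 X=10 D=0 A=6 B=5
Draw 12: a1=0.000, a2=3.400, a3=11.352, a4=3.690, a0=18.442; τ=−ln(0.5668)/18.442=0.031 → t=0.628 > T=0.61: stop.
At T=0.61: S=4 X=10 D=0 A=6 B=5; the largest is X.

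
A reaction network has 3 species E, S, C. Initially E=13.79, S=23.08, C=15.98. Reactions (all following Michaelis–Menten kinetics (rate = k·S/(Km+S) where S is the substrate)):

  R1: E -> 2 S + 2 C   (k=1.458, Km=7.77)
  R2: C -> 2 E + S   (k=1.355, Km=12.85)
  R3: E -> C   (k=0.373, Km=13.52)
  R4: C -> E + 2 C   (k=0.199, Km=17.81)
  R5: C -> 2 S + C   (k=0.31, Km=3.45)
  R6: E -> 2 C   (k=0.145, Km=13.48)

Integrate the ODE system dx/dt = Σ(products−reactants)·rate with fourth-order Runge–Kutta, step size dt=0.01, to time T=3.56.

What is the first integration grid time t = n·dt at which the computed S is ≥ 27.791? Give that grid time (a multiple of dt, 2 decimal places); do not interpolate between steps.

Threshold first reached at t = 1.49

RK4 with dt=0.01: 356 steps to T=3.56. Trajectory (selected grid times):
t=0.00: E=13.79 S=23.08 C=15.98
t=0.40: E=13.96 S=24.34 C=16.60
t=0.79: E=14.12 S=25.57 C=17.20
t=1.19: E=14.31 S=26.84 C=17.82
t=1.48: E=14.44 S=27.77 C=18.26
t=1.49: E=14.45 S=27.80 C=18.28
t=1.58: E=14.49 S=28.09 C=18.42
t=1.98: E=14.69 S=29.38 C=19.04
t=2.37: E=14.88 S=30.65 C=19.64
t=2.77: E=15.09 S=31.96 C=20.26
t=3.16: E=15.30 S=33.25 C=20.87
t=3.56: E=15.52 S=34.57 C=21.49
S(1.48)=27.771 < 27.791 but S(1.49)=27.804 ≥ 27.791, so the first grid time is t=1.49.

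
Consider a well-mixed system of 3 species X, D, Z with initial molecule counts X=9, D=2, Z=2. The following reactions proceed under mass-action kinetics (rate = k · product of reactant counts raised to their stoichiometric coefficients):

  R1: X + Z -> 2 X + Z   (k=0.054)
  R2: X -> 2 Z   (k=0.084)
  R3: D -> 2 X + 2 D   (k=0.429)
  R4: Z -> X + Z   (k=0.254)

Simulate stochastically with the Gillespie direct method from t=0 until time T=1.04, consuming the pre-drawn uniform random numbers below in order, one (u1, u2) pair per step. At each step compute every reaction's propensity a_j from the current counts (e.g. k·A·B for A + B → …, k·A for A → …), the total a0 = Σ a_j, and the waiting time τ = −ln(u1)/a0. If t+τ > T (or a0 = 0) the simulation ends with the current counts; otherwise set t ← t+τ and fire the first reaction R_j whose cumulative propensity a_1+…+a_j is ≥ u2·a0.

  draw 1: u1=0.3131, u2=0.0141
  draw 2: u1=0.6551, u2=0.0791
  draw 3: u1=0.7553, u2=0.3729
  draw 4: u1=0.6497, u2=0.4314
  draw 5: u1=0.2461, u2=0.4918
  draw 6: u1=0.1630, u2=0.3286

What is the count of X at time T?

t=0.000: X=9 D=2 Z=2
Draw 1: a1=0.972, a2=0.756, a3=0.858, a4=0.508, a0=3.094; τ=−ln(0.3131)/3.094=0.375 → t=0.375; u2·a0=0.0141·3.094=0.044 ≤ a1=0.972 → R1 fires; X=10 D=2 Z=2
Draw 2: a1=1.080, a2=0.840, a3=0.858, a4=0.508, a0=3.286; τ=−ln(0.6551)/3.286=0.129 → t=0.504; u2·a0=0.0791·3.286=0.260 ≤ a1=1.080 → R1 fires; X=11 D=2 Z=2
Draw 3: a1=1.188, a2=0.924, a3=0.858, a4=0.508, a0=3.478; τ=−ln(0.7553)/3.478=0.081 → t=0.585; u2·a0=0.3729·3.478=1.297; a1=1.188 < 1.297 ≤ a1+a2=2.112 → R2 fires; X=10 D=2 Z=4
Draw 4: a1=2.160, a2=0.840, a3=0.858, a4=1.016, a0=4.874; τ=−ln(0.6497)/4.874=0.088 → t=0.673; u2·a0=0.4314·4.874=2.103 ≤ a1=2.160 → R1 fires; X=11 D=2 Z=4
Draw 5: a1=2.376, a2=0.924, a3=0.858, a4=1.016, a0=5.174; τ=−ln(0.2461)/5.174=0.271 → t=0.944; u2·a0=0.4918·5.174=2.545; a1=2.376 < 2.545 ≤ a1+a2=3.300 → R2 fires; X=10 D=2 Z=6
Draw 6: a1=3.240, a2=0.840, a3=0.858, a4=1.524, a0=6.462; τ=−ln(0.1630)/6.462=0.281 → t=1.225 > T=1.04: stop.
Read off X at T=1.04: 10

X at T = 10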